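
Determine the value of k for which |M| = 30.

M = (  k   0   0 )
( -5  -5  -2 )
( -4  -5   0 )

-3

Expanding along the column containing k, det(M) is linear in k: det(M) = (-10)·k + (0).
Set (-10)·k + (0) = 30  ⇒  (-10)·k = 30  ⇒  k = -3.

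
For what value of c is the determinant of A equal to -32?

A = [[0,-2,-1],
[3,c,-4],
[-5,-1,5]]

5

Expanding along the row containing c, det(A) is linear in c: det(A) = (-5)·c + (-7).
Set (-5)·c + (-7) = -32  ⇒  (-5)·c = -25  ⇒  c = 5.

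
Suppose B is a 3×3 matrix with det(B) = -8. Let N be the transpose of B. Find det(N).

det(Bᵀ) = det(B).
det(N) = (1)·(-8) = -8

det(N) = -8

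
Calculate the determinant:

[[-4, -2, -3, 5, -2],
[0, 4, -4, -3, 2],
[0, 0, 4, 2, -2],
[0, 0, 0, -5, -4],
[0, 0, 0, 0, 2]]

The matrix is upper triangular, so the determinant is the product of the diagonal entries:
det = (-4) · (4) · (4) · (-5) · (2) = 640

640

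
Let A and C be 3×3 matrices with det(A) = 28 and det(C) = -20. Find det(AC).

det(AC) = det(A)·det(C) = (28)·(-20) = -560

-560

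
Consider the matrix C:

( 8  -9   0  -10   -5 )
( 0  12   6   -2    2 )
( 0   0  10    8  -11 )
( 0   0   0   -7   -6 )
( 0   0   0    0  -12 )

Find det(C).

The determinant is 80640.

C is upper triangular, so det(C) is the product of the diagonal entries:
det = (8) · (12) · (10) · (-7) · (-12) = 80640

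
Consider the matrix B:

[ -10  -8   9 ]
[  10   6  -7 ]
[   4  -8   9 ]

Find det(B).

Expand along row 1:
  + (-10) · |6 -7; -8 9| = (-10)·(54 − 56) = 20
  − (-8) · |10 -7; 4 9| = −(-8)·(90 − (-28)) = 944
  + 9 · |10 6; 4 -8| = 9·(-80 − 24) = -936
Sum: (20) + (944) + (-936) = 28

The determinant is 28.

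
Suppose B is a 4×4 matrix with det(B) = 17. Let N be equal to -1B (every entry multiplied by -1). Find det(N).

17

For a 4×4 matrix, det(-1B) = (-1)^4·det(B) = 1·det(B).
det(N) = (1)·(17) = 17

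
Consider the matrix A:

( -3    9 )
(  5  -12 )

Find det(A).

det(A) = -9

det(A) = (-3)·(-12) − 9·5 = 36 − 45 = -9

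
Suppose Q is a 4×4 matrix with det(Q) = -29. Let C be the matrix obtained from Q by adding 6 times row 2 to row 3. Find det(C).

Adding a multiple of one row to another leaves the determinant unchanged.
det(C) = (1)·(-29) = -29

-29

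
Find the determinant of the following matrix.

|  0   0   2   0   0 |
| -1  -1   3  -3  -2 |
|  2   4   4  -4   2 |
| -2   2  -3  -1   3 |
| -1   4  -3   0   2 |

332

Expand along row 1 (it has 4 zeros):
  + (2) · M_13   where M_13 = det([-1 -1 -3 -2; 2 4 -4 2; -2 2 -1 3; -1 4 0 2]) = 166
det = (+1)·(2)·(166) = 332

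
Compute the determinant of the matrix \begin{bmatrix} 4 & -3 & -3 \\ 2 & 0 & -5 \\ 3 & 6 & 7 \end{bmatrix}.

The determinant is 171.

Expand along column 2:
  − (-3) · |2 -5; 3 7| = −(-3)·(14 − (-15)) = 87
  − 6 · |4 -3; 2 -5| = −6·(-20 − (-6)) = 84
Sum: (87) + (84) = 171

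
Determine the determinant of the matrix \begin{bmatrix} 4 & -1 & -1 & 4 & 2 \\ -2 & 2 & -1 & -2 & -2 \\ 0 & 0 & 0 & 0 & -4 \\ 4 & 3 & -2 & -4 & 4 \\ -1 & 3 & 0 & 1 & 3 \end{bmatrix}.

-624

Expand along row 3 (it has 4 zeros):
  + (-4) · M_35   where M_35 = det([4 -1 -1 4; -2 2 -1 -2; 4 3 -2 -4; -1 3 0 1]) = 156
det = (+1)·(-4)·(156) = -624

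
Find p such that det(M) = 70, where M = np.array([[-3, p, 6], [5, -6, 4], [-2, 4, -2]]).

5

Expanding along the row containing p, det(M) is linear in p: det(M) = (2)·p + (60).
Set (2)·p + (60) = 70  ⇒  (2)·p = 10  ⇒  p = 5.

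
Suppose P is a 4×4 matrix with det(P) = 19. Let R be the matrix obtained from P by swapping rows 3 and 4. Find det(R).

Swapping two rows multiplies the determinant by −1.
det(R) = (-1)·(19) = -19

-19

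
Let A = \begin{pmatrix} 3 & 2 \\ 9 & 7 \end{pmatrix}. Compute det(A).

det(A) = 3

det(A) = 3·7 − 2·9 = 21 − 18 = 3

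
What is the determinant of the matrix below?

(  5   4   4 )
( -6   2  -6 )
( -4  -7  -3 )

-16

Expand along row 1:
  + 5 · |2 -6; -7 -3| = 5·(-6 − 42) = -240
  − 4 · |-6 -6; -4 -3| = −4·(18 − 24) = 24
  + 4 · |-6 2; -4 -7| = 4·(42 − (-8)) = 200
Sum: (-240) + (24) + (200) = -16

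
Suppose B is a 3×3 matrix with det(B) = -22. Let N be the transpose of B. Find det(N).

-22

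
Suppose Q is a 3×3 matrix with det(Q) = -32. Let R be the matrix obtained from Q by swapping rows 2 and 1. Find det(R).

Swapping two rows multiplies the determinant by −1.
det(R) = (-1)·(-32) = 32

The determinant is 32.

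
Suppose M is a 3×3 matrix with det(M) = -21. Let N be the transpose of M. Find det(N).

|N| = -21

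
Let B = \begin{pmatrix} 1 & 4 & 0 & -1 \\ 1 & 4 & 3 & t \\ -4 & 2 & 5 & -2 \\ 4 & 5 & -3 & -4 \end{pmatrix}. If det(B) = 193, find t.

-6

Expanding along the column containing t, det(B) is linear in t: det(B) = (1)·t + (199).
Set (1)·t + (199) = 193  ⇒  (1)·t = -6  ⇒  t = -6.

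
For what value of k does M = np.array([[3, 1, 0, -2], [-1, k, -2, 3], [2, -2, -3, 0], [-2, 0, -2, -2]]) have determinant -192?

k = -8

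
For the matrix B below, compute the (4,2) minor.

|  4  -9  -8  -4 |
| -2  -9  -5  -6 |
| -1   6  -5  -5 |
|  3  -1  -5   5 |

-8

Delete row 4 and column 2; the remaining 3×3 submatrix is [4 -8 -4; -2 -5 -6; -1 -5 -5].
Its determinant is -8.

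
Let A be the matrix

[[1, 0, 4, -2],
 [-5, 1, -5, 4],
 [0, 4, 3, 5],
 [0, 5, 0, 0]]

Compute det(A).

Expand along row 4 (it has 3 zeros):
  + (5) · M_42   where M_42 = det([1 4 -2; -5 -5 4; 0 3 5]) = 93
det = (+1)·(5)·(93) = 465

465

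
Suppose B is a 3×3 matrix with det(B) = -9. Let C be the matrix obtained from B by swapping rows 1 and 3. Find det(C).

9

Swapping two rows multiplies the determinant by −1.
det(C) = (-1)·(-9) = 9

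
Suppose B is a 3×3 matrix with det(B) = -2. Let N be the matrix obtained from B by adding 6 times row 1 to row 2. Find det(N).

-2

Adding a multiple of one row to another leaves the determinant unchanged.
det(N) = (1)·(-2) = -2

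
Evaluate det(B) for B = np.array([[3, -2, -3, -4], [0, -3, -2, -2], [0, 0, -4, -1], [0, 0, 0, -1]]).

B is upper triangular, so det(B) is the product of the diagonal entries:
det = (3) · (-3) · (-4) · (-1) = -36

-36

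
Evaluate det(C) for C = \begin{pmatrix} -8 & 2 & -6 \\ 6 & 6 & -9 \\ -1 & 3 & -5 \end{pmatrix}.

Expand along row 1:
  + (-8) · |6 -9; 3 -5| = (-8)·(-30 − (-27)) = 24
  − 2 · |6 -9; -1 -5| = −2·(-30 − 9) = 78
  + (-6) · |6 6; -1 3| = (-6)·(18 − (-6)) = -144
Sum: (24) + (78) + (-144) = -42

-42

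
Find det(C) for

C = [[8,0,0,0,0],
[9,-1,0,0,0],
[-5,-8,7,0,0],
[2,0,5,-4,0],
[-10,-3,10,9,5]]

C is lower triangular, so det(C) is the product of the diagonal entries:
det = (8) · (-1) · (7) · (-4) · (5) = 1120

The determinant is 1120.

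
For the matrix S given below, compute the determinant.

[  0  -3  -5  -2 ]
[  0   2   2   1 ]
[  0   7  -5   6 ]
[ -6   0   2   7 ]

det(S) = 132

Expand along column 1 (it has 3 zeros):
  − (-6) · M_41   where M_41 = det([-3 -5 -2; 2 2 1; 7 -5 6]) = 22
det = (-1)·(-6)·(22) = 132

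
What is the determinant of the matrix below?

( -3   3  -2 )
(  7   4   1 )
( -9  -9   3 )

Expand along column 1:
  + (-3) · |4 1; -9 3| = (-3)·(12 − (-9)) = -63
  − 7 · |3 -2; -9 3| = −7·(9 − 18) = 63
  + (-9) · |3 -2; 4 1| = (-9)·(3 − (-8)) = -99
Sum: (-63) + (63) + (-99) = -99

-99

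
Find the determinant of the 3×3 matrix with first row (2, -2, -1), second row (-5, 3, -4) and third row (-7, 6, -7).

Expand along column 1:
  + 2 · |3 -4; 6 -7| = 2·(-21 − (-24)) = 6
  − (-5) · |-2 -1; 6 -7| = −(-5)·(14 − (-6)) = 100
  + (-7) · |-2 -1; 3 -4| = (-7)·(8 − (-3)) = -77
Sum: (6) + (100) + (-77) = 29

The determinant is 29.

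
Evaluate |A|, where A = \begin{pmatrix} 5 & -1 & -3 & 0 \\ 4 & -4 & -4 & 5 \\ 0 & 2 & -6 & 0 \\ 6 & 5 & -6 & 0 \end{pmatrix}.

The determinant is 810.

Expand along column 4 (it has 3 zeros):
  + (5) · M_24   where M_24 = det([5 -1 -3; 0 2 -6; 6 5 -6]) = 162
det = (+1)·(5)·(162) = 810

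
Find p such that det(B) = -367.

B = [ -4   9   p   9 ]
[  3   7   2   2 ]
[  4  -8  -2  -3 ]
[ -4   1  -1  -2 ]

Expanding along the column containing p, det(B) is linear in p: det(B) = (141)·p + (-649).
Set (141)·p + (-649) = -367  ⇒  (141)·p = 282  ⇒  p = 2.

p = 2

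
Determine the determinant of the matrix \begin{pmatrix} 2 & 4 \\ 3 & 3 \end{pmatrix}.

The determinant is -6.

det = 2·3 − 4·3 = 6 − 12 = -6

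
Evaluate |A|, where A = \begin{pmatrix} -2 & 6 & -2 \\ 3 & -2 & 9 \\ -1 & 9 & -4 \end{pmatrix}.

The determinant is 114.

Expand along column 1:
  + (-2) · |-2 9; 9 -4| = (-2)·(8 − 81) = 146
  − 3 · |6 -2; 9 -4| = −3·(-24 − (-18)) = 18
  + (-1) · |6 -2; -2 9| = (-1)·(54 − 4) = -50
Sum: (146) + (18) + (-50) = 114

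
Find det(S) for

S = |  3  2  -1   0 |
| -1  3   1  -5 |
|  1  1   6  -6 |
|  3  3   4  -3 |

181

Expand along row 1 (it has 1 zero):
  + (3) · M_11   where M_11 = det([3 1 -5; 1 6 -6; 3 4 -3]) = 73
  − (2) · M_12   where M_12 = det([-1 1 -5; 1 6 -6; 3 4 -3]) = 49
  + (-1) · M_13   where M_13 = det([-1 3 -5; 1 1 -6; 3 3 -3]) = -60
det = (+1)·(3)·(73) + (-1)·(2)·(49) + (+1)·(-1)·(-60) = 181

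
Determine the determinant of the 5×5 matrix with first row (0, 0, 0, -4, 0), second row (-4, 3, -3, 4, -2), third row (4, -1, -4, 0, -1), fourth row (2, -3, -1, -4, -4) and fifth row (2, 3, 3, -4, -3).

The determinant is -3320.

Expand along row 1 (it has 4 zeros):
  − (-4) · M_14   where M_14 = det([-4 3 -3 -2; 4 -1 -4 -1; 2 -3 -1 -4; 2 3 3 -3]) = -830
det = (-1)·(-4)·(-830) = -3320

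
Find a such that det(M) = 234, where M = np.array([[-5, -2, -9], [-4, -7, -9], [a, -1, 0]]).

Expanding along the row containing a, det(M) is linear in a: det(M) = (-45)·a + (9).
Set (-45)·a + (9) = 234  ⇒  (-45)·a = 225  ⇒  a = -5.

a = -5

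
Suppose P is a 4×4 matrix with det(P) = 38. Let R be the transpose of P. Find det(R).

The determinant is 38.

det(Pᵀ) = det(P).
det(R) = (1)·(38) = 38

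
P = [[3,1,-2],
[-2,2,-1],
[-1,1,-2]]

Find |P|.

|P| = -12

Expand along row 1:
  + 3 · |2 -1; 1 -2| = 3·(-4 − (-1)) = -9
  − 1 · |-2 -1; -1 -2| = −1·(4 − 1) = -3
  + (-2) · |-2 2; -1 1| = (-2)·(-2 − (-2)) = 0
Sum: (-9) + (-3) + (0) = -12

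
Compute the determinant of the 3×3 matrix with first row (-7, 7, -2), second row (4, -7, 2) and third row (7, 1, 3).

Expand along column 1:
  + (-7) · |-7 2; 1 3| = (-7)·(-21 − 2) = 161
  − 4 · |7 -2; 1 3| = −4·(21 − (-2)) = -92
  + 7 · |7 -2; -7 2| = 7·(14 − 14) = 0
Sum: (161) + (-92) + (0) = 69

69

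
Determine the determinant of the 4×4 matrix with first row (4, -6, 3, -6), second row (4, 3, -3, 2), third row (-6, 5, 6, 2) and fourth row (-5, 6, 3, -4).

-2154

Expand along row 1:
  + (4) · M_11   where M_11 = det([3 -3 2; 5 6 2; 6 3 -4]) = -228
  − (-6) · M_12   where M_12 = det([4 -3 2; -6 6 2; -5 3 -4]) = 6
  + (3) · M_13   where M_13 = det([4 3 2; -6 5 2; -5 6 -4]) = -252
  − (-6) · M_14   where M_14 = det([4 3 -3; -6 5 6; -5 6 3]) = -87
det = (+1)·(4)·(-228) + (-1)·(-6)·(6) + (+1)·(3)·(-252) + (-1)·(-6)·(-87) = -2154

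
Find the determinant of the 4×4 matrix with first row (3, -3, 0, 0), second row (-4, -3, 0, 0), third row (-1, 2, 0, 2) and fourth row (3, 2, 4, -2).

The matrix is block lower-triangular with a 2×2 block and a 2×2 block on the diagonal, so its determinant equals the product of the determinants of the diagonal blocks.
det of the 2×2 block = -21
det of the 2×2 block = -8
det = (-21)·(-8) = 168

The determinant is 168.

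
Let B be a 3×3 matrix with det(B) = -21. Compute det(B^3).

The determinant is -9261.

det(B^3) = (det B)^3 = (-21)^3 = -9261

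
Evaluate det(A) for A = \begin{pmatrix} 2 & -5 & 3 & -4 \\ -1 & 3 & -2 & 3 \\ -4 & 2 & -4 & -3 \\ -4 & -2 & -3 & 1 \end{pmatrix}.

-57

Expand along row 1:
  + (2) · M_11   where M_11 = det([3 -2 3; 2 -4 -3; -2 -3 1]) = -89
  − (-5) · M_12   where M_12 = det([-1 -2 3; -4 -4 -3; -4 -3 1]) = -31
  + (3) · M_13   where M_13 = det([-1 3 3; -4 2 -3; -4 -2 1]) = 100
  − (-4) · M_14   where M_14 = det([-1 3 -2; -4 2 -4; -4 -2 -3]) = -6
det = (+1)·(2)·(-89) + (-1)·(-5)·(-31) + (+1)·(3)·(100) + (-1)·(-4)·(-6) = -57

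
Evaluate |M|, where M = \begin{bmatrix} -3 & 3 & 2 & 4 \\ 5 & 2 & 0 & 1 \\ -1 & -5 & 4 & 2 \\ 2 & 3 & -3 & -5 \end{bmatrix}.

The determinant is 400.

Expand along row 2 (it has 1 zero):
  − (5) · M_21   where M_21 = det([3 2 4; -5 4 2; 3 -3 -5]) = -68
  + (2) · M_22   where M_22 = det([-3 2 4; -1 4 2; 2 -3 -5]) = 20
  + (1) · M_24   where M_24 = det([-3 3 2; -1 -5 4; 2 3 -3]) = 20
det = (-1)·(5)·(-68) + (+1)·(2)·(20) + (+1)·(1)·(20) = 400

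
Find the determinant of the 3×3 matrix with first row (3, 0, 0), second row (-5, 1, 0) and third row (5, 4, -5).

The matrix is lower triangular, so the determinant is the product of the diagonal entries:
det = (3) · (1) · (-5) = -15

-15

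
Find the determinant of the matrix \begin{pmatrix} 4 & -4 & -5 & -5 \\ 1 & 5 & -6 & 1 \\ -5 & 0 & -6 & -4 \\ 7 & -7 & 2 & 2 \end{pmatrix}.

Expand along row 3 (it has 1 zero):
  + (-5) · M_31   where M_31 = det([-4 -5 -5; 5 -6 1; -7 2 2]) = 301
  + (-6) · M_33   where M_33 = det([4 -4 -5; 1 5 1; 7 -7 2]) = 258
  − (-4) · M_34   where M_34 = det([4 -4 -5; 1 5 -6; 7 -7 2]) = 258
det = (+1)·(-5)·(301) + (+1)·(-6)·(258) + (-1)·(-4)·(258) = -2021

-2021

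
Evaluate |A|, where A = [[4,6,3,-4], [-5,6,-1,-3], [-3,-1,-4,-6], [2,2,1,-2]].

-32

Expand along row 1:
  + (4) · M_11   where M_11 = det([6 -1 -3; -1 -4 -6; 2 1 -2]) = 77
  − (6) · M_12   where M_12 = det([-5 -1 -3; -3 -4 -6; 2 1 -2]) = -67
  + (3) · M_13   where M_13 = det([-5 6 -3; -3 -1 -6; 2 2 -2]) = -166
  − (-4) · M_14   where M_14 = det([-5 6 -1; -3 -1 -4; 2 2 1]) = -61
det = (+1)·(4)·(77) + (-1)·(6)·(-67) + (+1)·(3)·(-166) + (-1)·(-4)·(-61) = -32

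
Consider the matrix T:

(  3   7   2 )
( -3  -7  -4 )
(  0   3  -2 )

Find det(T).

Expand along column 1:
  + 3 · |-7 -4; 3 -2| = 3·(14 − (-12)) = 78
  − (-3) · |7 2; 3 -2| = −(-3)·(-14 − 6) = -60
Sum: (78) + (-60) = 18

18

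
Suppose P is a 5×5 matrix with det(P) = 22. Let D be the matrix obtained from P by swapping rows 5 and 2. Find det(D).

Swapping two rows multiplies the determinant by −1.
det(D) = (-1)·(22) = -22

The determinant is -22.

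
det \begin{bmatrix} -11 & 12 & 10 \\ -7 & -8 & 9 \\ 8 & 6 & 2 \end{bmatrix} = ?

Expand along row 1:
  + (-11) · |-8 9; 6 2| = (-11)·(-16 − 54) = 770
  − 12 · |-7 9; 8 2| = −12·(-14 − 72) = 1032
  + 10 · |-7 -8; 8 6| = 10·(-42 − (-64)) = 220
Sum: (770) + (1032) + (220) = 2022

2022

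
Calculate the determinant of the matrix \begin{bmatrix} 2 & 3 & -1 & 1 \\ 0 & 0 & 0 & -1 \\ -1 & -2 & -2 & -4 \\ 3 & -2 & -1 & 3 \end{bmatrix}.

33

Expand along row 2 (it has 3 zeros):
  + (-1) · M_24   where M_24 = det([2 3 -1; -1 -2 -2; 3 -2 -1]) = -33
det = (+1)·(-1)·(-33) = 33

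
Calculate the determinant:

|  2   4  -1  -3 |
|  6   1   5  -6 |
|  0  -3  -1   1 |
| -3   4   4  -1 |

The determinant is -155.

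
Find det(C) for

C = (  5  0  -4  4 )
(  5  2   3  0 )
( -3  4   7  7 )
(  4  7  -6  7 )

Expand along row 1 (it has 1 zero):
  + (5) · M_11   where M_11 = det([2 3 0; 4 7 7; 7 -6 7]) = 245
  + (-4) · M_13   where M_13 = det([5 2 0; -3 4 7; 4 7 7]) = -7
  − (4) · M_14   where M_14 = det([5 2 3; -3 4 7; 4 7 -6]) = -456
det = (+1)·(5)·(245) + (+1)·(-4)·(-7) + (-1)·(4)·(-456) = 3077

The determinant is 3077.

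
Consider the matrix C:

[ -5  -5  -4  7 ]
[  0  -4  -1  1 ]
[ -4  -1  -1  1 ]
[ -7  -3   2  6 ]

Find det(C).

427

Expand along row 2 (it has 1 zero):
  + (-4) · M_22   where M_22 = det([-5 -4 7; -4 -1 1; -7 2 6]) = -133
  − (-1) · M_23   where M_23 = det([-5 -5 7; -4 -1 1; -7 -3 6]) = -35
  + (1) · M_24   where M_24 = det([-5 -5 -4; -4 -1 -1; -7 -3 2]) = -70
det = (+1)·(-4)·(-133) + (-1)·(-1)·(-35) + (+1)·(1)·(-70) = 427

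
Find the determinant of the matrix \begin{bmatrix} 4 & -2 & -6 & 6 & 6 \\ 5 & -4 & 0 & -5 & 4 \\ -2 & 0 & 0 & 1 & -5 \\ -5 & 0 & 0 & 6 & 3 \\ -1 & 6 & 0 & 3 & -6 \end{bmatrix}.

-1800

Expand along column 3 (it has 4 zeros):
  + (-6) · M_13   where M_13 = det([5 -4 -5 4; -2 0 1 -5; -5 0 6 3; -1 6 3 -6]) = 300
det = (+1)·(-6)·(300) = -1800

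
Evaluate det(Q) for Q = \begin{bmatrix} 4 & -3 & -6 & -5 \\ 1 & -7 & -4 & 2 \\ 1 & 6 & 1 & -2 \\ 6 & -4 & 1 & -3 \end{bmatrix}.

The determinant is 700.

Expand along row 1:
  + (4) · M_11   where M_11 = det([-7 -4 2; 6 1 -2; -4 1 -3]) = -77
  − (-3) · M_12   where M_12 = det([1 -4 2; 1 1 -2; 6 1 -3]) = 25
  + (-6) · M_13   where M_13 = det([1 -7 2; 1 6 -2; 6 -4 -3]) = -43
  − (-5) · M_14   where M_14 = det([1 -7 -4; 1 6 1; 6 -4 1]) = 135
det = (+1)·(4)·(-77) + (-1)·(-3)·(25) + (+1)·(-6)·(-43) + (-1)·(-5)·(135) = 700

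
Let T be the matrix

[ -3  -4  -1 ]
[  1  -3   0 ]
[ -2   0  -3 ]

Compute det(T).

Expand along row 2:
  − 1 · |-4 -1; 0 -3| = −1·(12 − 0) = -12
  + (-3) · |-3 -1; -2 -3| = (-3)·(9 − 2) = -21
Sum: (-12) + (-21) = -33

The determinant is -33.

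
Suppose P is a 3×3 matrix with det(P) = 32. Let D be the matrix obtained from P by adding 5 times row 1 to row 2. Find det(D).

The determinant is 32.

Adding a multiple of one row to another leaves the determinant unchanged.
det(D) = (1)·(32) = 32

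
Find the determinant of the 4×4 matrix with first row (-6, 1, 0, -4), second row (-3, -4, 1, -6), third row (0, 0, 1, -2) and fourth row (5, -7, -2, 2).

Expand along row 3 (it has 2 zeros):
  + (1) · M_33   where M_33 = det([-6 1 -4; -3 -4 -6; 5 -7 2]) = 112
  − (-2) · M_34   where M_34 = det([-6 1 0; -3 -4 1; 5 -7 -2]) = -91
det = (+1)·(1)·(112) + (-1)·(-2)·(-91) = -70

-70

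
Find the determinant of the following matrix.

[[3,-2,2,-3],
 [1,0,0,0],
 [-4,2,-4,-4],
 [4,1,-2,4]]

-24

Expand along row 2 (it has 3 zeros):
  − (1) · M_21   where M_21 = det([-2 2 -3; 2 -4 -4; 1 -2 4]) = 24
det = (-1)·(1)·(24) = -24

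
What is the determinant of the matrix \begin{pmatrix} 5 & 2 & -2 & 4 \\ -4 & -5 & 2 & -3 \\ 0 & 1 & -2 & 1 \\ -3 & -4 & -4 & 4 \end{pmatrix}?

Expand along row 3 (it has 1 zero):
  − (1) · M_32   where M_32 = det([5 -2 4; -4 2 -3; -3 -4 4]) = 18
  + (-2) · M_33   where M_33 = det([5 2 4; -4 -5 -3; -3 -4 4]) = -106
  − (1) · M_34   where M_34 = det([5 2 -2; -4 -5 2; -3 -4 -4]) = 94
det = (-1)·(1)·(18) + (+1)·(-2)·(-106) + (-1)·(1)·(94) = 100

100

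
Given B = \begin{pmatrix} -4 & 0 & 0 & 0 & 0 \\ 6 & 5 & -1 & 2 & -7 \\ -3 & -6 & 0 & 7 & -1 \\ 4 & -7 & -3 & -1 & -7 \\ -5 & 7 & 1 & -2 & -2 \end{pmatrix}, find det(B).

Expand along row 1 (it has 4 zeros):
  + (-4) · M_11   where M_11 = det([5 -1 2 -7; -6 0 7 -1; -7 -3 -1 -7; 7 1 -2 -2]) = -672
det = (+1)·(-4)·(-672) = 2688

2688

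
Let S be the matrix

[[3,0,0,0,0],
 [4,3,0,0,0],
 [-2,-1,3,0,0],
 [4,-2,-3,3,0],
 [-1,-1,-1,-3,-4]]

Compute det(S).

S is lower triangular, so det(S) is the product of the diagonal entries:
det = (3) · (3) · (3) · (3) · (-4) = -324

-324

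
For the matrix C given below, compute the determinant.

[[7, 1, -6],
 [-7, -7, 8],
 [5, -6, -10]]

334

Expand along row 1:
  + 7 · |-7 8; -6 -10| = 7·(70 − (-48)) = 826
  − 1 · |-7 8; 5 -10| = −1·(70 − 40) = -30
  + (-6) · |-7 -7; 5 -6| = (-6)·(42 − (-35)) = -462
Sum: (826) + (-30) + (-462) = 334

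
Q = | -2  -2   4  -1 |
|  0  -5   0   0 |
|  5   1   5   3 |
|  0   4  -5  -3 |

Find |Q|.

Expand along row 2 (it has 3 zeros):
  + (-5) · M_22   where M_22 = det([-2 4 -1; 5 5 3; 0 -5 -3]) = 85
det = (+1)·(-5)·(85) = -425

-425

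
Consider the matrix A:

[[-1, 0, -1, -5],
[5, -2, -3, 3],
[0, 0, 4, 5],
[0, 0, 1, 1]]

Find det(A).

|A| = -2

A is block upper-triangular with a 2×2 block and a 2×2 block on the diagonal, so its determinant equals the product of the determinants of the diagonal blocks.
det of the 2×2 block = 2
det of the 2×2 block = -1
det = (2)·(-1) = -2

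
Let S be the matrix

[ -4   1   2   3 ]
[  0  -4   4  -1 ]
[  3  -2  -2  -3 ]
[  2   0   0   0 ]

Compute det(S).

|S| = -28

Expand along row 4 (it has 3 zeros):
  − (2) · M_41   where M_41 = det([1 2 3; -4 4 -1; -2 -2 -3]) = 14
det = (-1)·(2)·(14) = -28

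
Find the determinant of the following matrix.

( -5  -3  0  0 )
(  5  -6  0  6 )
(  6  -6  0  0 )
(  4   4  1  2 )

Expand along column 3 (it has 3 zeros):
  − (1) · M_43   where M_43 = det([-5 -3 0; 5 -6 6; 6 -6 0]) = -288
det = (-1)·(1)·(-288) = 288

The determinant is 288.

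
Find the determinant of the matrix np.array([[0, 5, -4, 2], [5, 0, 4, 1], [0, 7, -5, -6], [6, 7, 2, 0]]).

Expand along column 1 (it has 2 zeros):
  − (5) · M_21   where M_21 = det([5 -4 2; 7 -5 -6; 7 2 0]) = 326
  − (6) · M_41   where M_41 = det([5 -4 2; 0 4 1; 7 -5 -6]) = -179
det = (-1)·(5)·(326) + (-1)·(6)·(-179) = -556

The determinant is -556.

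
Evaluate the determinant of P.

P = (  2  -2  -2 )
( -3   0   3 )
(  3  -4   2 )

Expand along column 2:
  − (-2) · |-3 3; 3 2| = −(-2)·(-6 − 9) = -30
  − (-4) · |2 -2; -3 3| = −(-4)·(6 − 6) = 0
Sum: (-30) + (0) = -30

det(P) = -30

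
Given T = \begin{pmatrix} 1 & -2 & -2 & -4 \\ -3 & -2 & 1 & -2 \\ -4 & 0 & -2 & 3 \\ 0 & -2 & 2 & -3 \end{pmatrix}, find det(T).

Expand along row 3 (it has 1 zero):
  + (-4) · M_31   where M_31 = det([-2 -2 -4; -2 1 -2; -2 2 -3]) = 10
  + (-2) · M_33   where M_33 = det([1 -2 -4; -3 -2 -2; 0 -2 -3]) = -4
  − (3) · M_34   where M_34 = det([1 -2 -2; -3 -2 1; 0 -2 2]) = -26
det = (+1)·(-4)·(10) + (+1)·(-2)·(-4) + (-1)·(3)·(-26) = 46

The determinant is 46.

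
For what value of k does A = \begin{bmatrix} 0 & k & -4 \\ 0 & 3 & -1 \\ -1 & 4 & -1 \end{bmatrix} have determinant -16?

k = -4

Expanding along the column containing k, det(A) is linear in k: det(A) = (1)·k + (-12).
Set (1)·k + (-12) = -16  ⇒  (1)·k = -4  ⇒  k = -4.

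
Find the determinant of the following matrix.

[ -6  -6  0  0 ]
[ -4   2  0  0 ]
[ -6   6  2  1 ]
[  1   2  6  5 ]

The matrix is block lower-triangular with a 2×2 block and a 2×2 block on the diagonal, so its determinant equals the product of the determinants of the diagonal blocks.
det of the 2×2 block = -36
det of the 2×2 block = 4
det = (-36)·(4) = -144

-144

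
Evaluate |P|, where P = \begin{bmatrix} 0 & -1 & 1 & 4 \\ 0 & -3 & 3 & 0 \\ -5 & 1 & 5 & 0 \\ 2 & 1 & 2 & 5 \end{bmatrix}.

Expand along row 2 (it has 2 zeros):
  + (-3) · M_22   where M_22 = det([0 1 4; -5 5 0; 2 2 5]) = -55
  − (3) · M_23   where M_23 = det([0 -1 4; -5 1 0; 2 1 5]) = -53
det = (+1)·(-3)·(-55) + (-1)·(3)·(-53) = 324

det(P) = 324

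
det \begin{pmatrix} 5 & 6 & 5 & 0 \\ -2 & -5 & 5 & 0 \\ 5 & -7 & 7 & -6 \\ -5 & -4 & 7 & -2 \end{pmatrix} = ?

Expand along column 4 (it has 2 zeros):
  − (-6) · M_34   where M_34 = det([5 6 5; -2 -5 5; -5 -4 7]) = -226
  + (-2) · M_44   where M_44 = det([5 6 5; -2 -5 5; 5 -7 7]) = 429
det = (-1)·(-6)·(-226) + (+1)·(-2)·(429) = -2214

-2214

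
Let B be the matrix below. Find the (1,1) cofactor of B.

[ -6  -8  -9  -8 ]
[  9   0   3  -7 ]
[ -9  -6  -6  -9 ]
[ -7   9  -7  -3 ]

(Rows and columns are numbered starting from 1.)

-969

Delete row 1 and column 1; the remaining 3×3 submatrix is [0 3 -7; -6 -6 -9; 9 -7 -3].
Its determinant is -969.
The cofactor carries sign (−1)^(1+1) = +1, so C_{1,1} = +(-969) = -969.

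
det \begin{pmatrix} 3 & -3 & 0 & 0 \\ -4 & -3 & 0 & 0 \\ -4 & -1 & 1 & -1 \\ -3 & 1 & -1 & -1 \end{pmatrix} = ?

The matrix is block lower-triangular with a 2×2 block and a 2×2 block on the diagonal, so its determinant equals the product of the determinants of the diagonal blocks.
det of the 2×2 block = -21
det of the 2×2 block = -2
det = (-21)·(-2) = 42

42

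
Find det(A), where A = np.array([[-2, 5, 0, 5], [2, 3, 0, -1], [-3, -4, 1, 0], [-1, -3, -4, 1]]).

Expand along column 3 (it has 2 zeros):
  + (1) · M_33   where M_33 = det([-2 5 5; 2 3 -1; -1 -3 1]) = -20
  − (-4) · M_43   where M_43 = det([-2 5 5; 2 3 -1; -3 -4 0]) = 28
det = (+1)·(1)·(-20) + (-1)·(-4)·(28) = 92

92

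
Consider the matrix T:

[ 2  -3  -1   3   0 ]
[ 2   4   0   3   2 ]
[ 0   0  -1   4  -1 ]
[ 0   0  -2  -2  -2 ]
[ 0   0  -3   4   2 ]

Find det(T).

T is block upper-triangular with a 2×2 block and a 3×3 block on the diagonal, so its determinant equals the product of the determinants of the diagonal blocks.
det of the 2×2 block = 14
det of the 3×3 block = 50
det = (14)·(50) = 700

det(T) = 700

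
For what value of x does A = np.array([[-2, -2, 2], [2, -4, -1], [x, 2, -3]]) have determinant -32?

Expanding along the row containing x, det(A) is linear in x: det(A) = (10)·x + (-32).
Set (10)·x + (-32) = -32  ⇒  (10)·x = 0  ⇒  x = 0.

0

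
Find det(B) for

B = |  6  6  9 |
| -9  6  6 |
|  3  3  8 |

315

Expand along column 1:
  + 6 · |6 6; 3 8| = 6·(48 − 18) = 180
  − (-9) · |6 9; 3 8| = −(-9)·(48 − 27) = 189
  + 3 · |6 9; 6 6| = 3·(36 − 54) = -54
Sum: (180) + (189) + (-54) = 315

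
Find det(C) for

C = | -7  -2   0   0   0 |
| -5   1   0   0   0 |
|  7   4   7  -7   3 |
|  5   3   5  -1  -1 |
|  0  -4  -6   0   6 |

The determinant is -1836.

C is block lower-triangular with a 2×2 block and a 3×3 block on the diagonal, so its determinant equals the product of the determinants of the diagonal blocks.
det of the 2×2 block = -17
det of the 3×3 block = 108
det = (-17)·(108) = -1836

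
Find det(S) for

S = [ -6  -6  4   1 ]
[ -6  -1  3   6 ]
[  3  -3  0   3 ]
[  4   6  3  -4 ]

|S| = 1857

Expand along row 3 (it has 1 zero):
  + (3) · M_31   where M_31 = det([-6 4 1; -1 3 6; 6 3 -4]) = 287
  − (-3) · M_32   where M_32 = det([-6 4 1; -6 3 6; 4 3 -4]) = 150
  − (3) · M_34   where M_34 = det([-6 -6 4; -6 -1 3; 4 6 3]) = -182
det = (+1)·(3)·(287) + (-1)·(-3)·(150) + (-1)·(3)·(-182) = 1857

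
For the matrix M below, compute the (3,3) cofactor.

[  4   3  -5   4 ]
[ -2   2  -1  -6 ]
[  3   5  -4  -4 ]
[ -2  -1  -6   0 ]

Delete row 3 and column 3; the remaining 3×3 submatrix is [4 3 4; -2 2 -6; -2 -1 0].
Its determinant is 36.
The cofactor carries sign (−1)^(3+3) = +1, so C_{3,3} = +(36) = 36.

The cofactor is 36.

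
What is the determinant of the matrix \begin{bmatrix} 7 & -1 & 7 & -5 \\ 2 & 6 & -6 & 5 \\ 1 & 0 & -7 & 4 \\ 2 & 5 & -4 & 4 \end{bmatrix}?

-154

Expand along row 3 (it has 1 zero):
  + (1) · M_31   where M_31 = det([-1 7 -5; 6 -6 5; 5 -4 4]) = -19
  + (-7) · M_33   where M_33 = det([7 -1 -5; 2 6 5; 2 5 4]) = 1
  − (4) · M_34   where M_34 = det([7 -1 7; 2 6 -6; 2 5 -4]) = 32
det = (+1)·(1)·(-19) + (+1)·(-7)·(1) + (-1)·(4)·(32) = -154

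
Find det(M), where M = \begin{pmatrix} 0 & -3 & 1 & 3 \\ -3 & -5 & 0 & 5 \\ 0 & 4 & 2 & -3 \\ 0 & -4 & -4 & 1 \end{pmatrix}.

|M| = 42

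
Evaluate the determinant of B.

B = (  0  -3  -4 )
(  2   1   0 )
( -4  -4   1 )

|B| = 22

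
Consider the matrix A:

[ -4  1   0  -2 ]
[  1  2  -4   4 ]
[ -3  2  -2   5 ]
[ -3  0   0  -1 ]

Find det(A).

Expand along row 4 (it has 2 zeros):
  − (-3) · M_41   where M_41 = det([1 0 -2; 2 -4 4; 2 -2 5]) = -20
  + (-1) · M_44   where M_44 = det([-4 1 0; 1 2 -4; -3 2 -2]) = -2
det = (-1)·(-3)·(-20) + (+1)·(-1)·(-2) = -58

|A| = -58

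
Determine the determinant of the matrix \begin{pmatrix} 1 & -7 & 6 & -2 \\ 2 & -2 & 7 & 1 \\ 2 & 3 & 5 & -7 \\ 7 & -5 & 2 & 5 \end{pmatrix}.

-2621

Expand along row 1:
  + (1) · M_11   where M_11 = det([-2 7 1; 3 5 -7; -5 2 5]) = 93
  − (-7) · M_12   where M_12 = det([2 7 1; 2 5 -7; 7 2 5]) = -366
  + (6) · M_13   where M_13 = det([2 -2 1; 2 3 -7; 7 -5 5]) = 47
  − (-2) · M_14   where M_14 = det([2 -2 7; 2 3 5; 7 -5 2]) = -217
det = (+1)·(1)·(93) + (-1)·(-7)·(-366) + (+1)·(6)·(47) + (-1)·(-2)·(-217) = -2621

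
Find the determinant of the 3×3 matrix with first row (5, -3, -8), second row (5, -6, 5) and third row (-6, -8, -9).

1033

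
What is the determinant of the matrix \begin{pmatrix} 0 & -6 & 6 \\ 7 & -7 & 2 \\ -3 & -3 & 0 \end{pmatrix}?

-216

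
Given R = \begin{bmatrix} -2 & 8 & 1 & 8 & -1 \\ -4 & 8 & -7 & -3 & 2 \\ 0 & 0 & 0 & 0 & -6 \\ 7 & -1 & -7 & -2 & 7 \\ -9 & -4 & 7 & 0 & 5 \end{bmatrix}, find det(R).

18018

Expand along row 3 (it has 4 zeros):
  + (-6) · M_35   where M_35 = det([-2 8 1 8; -4 8 -7 -3; 7 -1 -7 -2; -9 -4 7 0]) = -3003
det = (+1)·(-6)·(-3003) = 18018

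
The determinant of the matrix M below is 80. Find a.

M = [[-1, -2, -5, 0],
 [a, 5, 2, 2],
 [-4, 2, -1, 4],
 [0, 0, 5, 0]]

-2

Expanding along the row containing a, det(M) is linear in a: det(M) = (-40)·a + (0).
Set (-40)·a + (0) = 80  ⇒  (-40)·a = 80  ⇒  a = -2.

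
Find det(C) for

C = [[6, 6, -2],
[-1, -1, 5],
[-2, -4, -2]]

det(C) = 56

Expand along column 1:
  + 6 · |-1 5; -4 -2| = 6·(2 − (-20)) = 132
  − (-1) · |6 -2; -4 -2| = −(-1)·(-12 − 8) = -20
  + (-2) · |6 -2; -1 5| = (-2)·(30 − 2) = -56
Sum: (132) + (-20) + (-56) = 56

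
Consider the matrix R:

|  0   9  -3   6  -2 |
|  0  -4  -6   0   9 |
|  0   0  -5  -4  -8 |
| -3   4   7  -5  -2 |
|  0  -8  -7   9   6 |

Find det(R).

Expand along column 1 (it has 4 zeros):
  − (-3) · M_41   where M_41 = det([9 -3 6 -2; -4 -6 0 9; 0 -5 -4 -8; -8 -7 9 6]) = -12145
det = (-1)·(-3)·(-12145) = -36435

The determinant is -36435.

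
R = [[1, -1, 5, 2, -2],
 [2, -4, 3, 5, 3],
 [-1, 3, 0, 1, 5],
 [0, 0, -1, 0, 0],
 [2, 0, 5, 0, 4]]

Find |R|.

-180

Expand along row 4 (it has 4 zeros):
  − (-1) · M_43   where M_43 = det([1 -1 2 -2; 2 -4 5 3; -1 3 1 5; 2 0 0 4]) = -180
det = (-1)·(-1)·(-180) = -180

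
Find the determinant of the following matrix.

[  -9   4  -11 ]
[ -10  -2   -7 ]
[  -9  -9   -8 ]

-437

Expand along column 1:
  + (-9) · |-2 -7; -9 -8| = (-9)·(16 − 63) = 423
  − (-10) · |4 -11; -9 -8| = −(-10)·(-32 − 99) = -1310
  + (-9) · |4 -11; -2 -7| = (-9)·(-28 − 22) = 450
Sum: (423) + (-1310) + (450) = -437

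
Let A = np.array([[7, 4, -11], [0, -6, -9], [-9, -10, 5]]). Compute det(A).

|A| = 78

Expand along column 1:
  + 7 · |-6 -9; -10 5| = 7·(-30 − 90) = -840
  + (-9) · |4 -11; -6 -9| = (-9)·(-36 − 66) = 918
Sum: (-840) + (918) = 78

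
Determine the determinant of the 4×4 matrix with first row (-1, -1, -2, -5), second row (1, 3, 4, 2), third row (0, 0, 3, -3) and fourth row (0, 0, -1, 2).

-6

The matrix is block upper-triangular with a 2×2 block and a 2×2 block on the diagonal, so its determinant equals the product of the determinants of the diagonal blocks.
det of the 2×2 block = -2
det of the 2×2 block = 3
det = (-2)·(3) = -6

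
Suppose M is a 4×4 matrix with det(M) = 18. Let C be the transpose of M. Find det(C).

det(C) = 18

det(Mᵀ) = det(M).
det(C) = (1)·(18) = 18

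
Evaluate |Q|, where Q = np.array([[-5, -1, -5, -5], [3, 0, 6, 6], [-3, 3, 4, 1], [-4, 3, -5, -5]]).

162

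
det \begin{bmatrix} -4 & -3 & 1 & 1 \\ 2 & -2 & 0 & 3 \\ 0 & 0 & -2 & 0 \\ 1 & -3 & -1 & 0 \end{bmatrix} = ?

98

Expand along row 3 (it has 3 zeros):
  + (-2) · M_33   where M_33 = det([-4 -3 1; 2 -2 3; 1 -3 0]) = -49
det = (+1)·(-2)·(-49) = 98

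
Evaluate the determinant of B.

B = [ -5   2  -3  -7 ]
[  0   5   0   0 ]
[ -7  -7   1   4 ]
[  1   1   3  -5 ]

1660

Expand along row 2 (it has 3 zeros):
  + (5) · M_22   where M_22 = det([-5 -3 -7; -7 1 4; 1 3 -5]) = 332
det = (+1)·(5)·(332) = 1660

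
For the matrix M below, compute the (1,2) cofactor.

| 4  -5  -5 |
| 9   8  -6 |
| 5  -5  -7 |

Delete row 1 and column 2; the remaining 2×2 submatrix is [9 -6; 5 -7].
Its determinant is 9·(-7) − (-6)·5 = -33.
The cofactor carries sign (−1)^(1+2) = −1, so C_{1,2} = −(-33) = 33.

The cofactor is 33.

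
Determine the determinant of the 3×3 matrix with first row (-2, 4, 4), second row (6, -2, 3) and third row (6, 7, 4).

The determinant is 250.

Expand along column 1:
  + (-2) · |-2 3; 7 4| = (-2)·(-8 − 21) = 58
  − 6 · |4 4; 7 4| = −6·(16 − 28) = 72
  + 6 · |4 4; -2 3| = 6·(12 − (-8)) = 120
Sum: (58) + (72) + (120) = 250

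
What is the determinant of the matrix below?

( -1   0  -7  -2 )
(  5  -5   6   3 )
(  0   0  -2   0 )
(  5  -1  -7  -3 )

116

Expand along row 3 (it has 3 zeros):
  + (-2) · M_33   where M_33 = det([-1 0 -2; 5 -5 3; 5 -1 -3]) = -58
det = (+1)·(-2)·(-58) = 116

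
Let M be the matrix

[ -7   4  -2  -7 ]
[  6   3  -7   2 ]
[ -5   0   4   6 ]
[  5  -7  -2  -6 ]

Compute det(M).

|M| = -2803

Expand along row 3 (it has 1 zero):
  + (-5) · M_31   where M_31 = det([4 -2 -7; 3 -7 2; -7 -2 -6]) = 561
  + (4) · M_33   where M_33 = det([-7 4 -7; 6 3 2; 5 -7 -6]) = 611
  − (6) · M_34   where M_34 = det([-7 4 -2; 6 3 -7; 5 -7 -2]) = 407
det = (+1)·(-5)·(561) + (+1)·(4)·(611) + (-1)·(6)·(407) = -2803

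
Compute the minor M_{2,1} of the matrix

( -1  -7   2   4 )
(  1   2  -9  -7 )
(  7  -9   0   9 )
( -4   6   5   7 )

Delete row 2 and column 1; the remaining 3×3 submatrix is [-7 2 4; -9 0 9; 6 5 7].
Its determinant is 369.

369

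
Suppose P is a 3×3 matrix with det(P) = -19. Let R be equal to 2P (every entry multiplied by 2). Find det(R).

For a 3×3 matrix, det(2P) = 2^3·det(P) = 8·det(P).
det(R) = (8)·(-19) = -152

-152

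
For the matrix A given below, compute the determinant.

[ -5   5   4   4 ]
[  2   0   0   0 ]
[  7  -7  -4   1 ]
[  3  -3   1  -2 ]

218

Expand along row 2 (it has 3 zeros):
  − (2) · M_21   where M_21 = det([5 4 4; -7 -4 1; -3 1 -2]) = -109
det = (-1)·(2)·(-109) = 218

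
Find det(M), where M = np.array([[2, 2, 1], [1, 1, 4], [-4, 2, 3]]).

-42

Expand along row 1:
  + 2 · |1 4; 2 3| = 2·(3 − 8) = -10
  − 2 · |1 4; -4 3| = −2·(3 − (-16)) = -38
  + 1 · |1 1; -4 2| = 1·(2 − (-4)) = 6
Sum: (-10) + (-38) + (6) = -42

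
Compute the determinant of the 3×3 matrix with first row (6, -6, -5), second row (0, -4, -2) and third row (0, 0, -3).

72

The matrix is upper triangular, so the determinant is the product of the diagonal entries:
det = (6) · (-4) · (-3) = 72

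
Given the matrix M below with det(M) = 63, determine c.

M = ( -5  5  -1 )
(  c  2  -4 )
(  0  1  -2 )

c = 7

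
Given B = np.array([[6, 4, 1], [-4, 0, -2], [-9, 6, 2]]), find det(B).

152

Expand along row 2:
  − (-4) · |4 1; 6 2| = −(-4)·(8 − 6) = 8
  − (-2) · |6 4; -9 6| = −(-2)·(36 − (-36)) = 144
Sum: (8) + (144) = 152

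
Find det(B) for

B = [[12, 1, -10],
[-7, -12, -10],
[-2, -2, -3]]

Expand along row 1:
  + 12 · |-12 -10; -2 -3| = 12·(36 − 20) = 192
  − 1 · |-7 -10; -2 -3| = −1·(21 − 20) = -1
  + (-10) · |-7 -12; -2 -2| = (-10)·(14 − 24) = 100
Sum: (192) + (-1) + (100) = 291

The determinant is 291.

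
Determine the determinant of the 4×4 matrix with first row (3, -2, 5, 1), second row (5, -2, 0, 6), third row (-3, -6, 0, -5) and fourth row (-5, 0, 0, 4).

Expand along column 3 (it has 3 zeros):
  + (5) · M_13   where M_13 = det([5 -2 6; -3 -6 -5; -5 0 4]) = -374
det = (+1)·(5)·(-374) = -1870

-1870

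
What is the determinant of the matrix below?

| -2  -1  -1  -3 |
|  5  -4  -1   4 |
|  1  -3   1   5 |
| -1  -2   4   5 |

Expand along row 1:
  + (-2) · M_11   where M_11 = det([-4 -1 4; -3 1 5; -2 4 5]) = 15
  − (-1) · M_12   where M_12 = det([5 -1 4; 1 1 5; -1 4 5]) = -45
  + (-1) · M_13   where M_13 = det([5 -4 4; 1 -3 5; -1 -2 5]) = -5
  − (-3) · M_14   where M_14 = det([5 -4 -1; 1 -3 1; -1 -2 4]) = -25
det = (+1)·(-2)·(15) + (-1)·(-1)·(-45) + (+1)·(-1)·(-5) + (-1)·(-3)·(-25) = -145

-145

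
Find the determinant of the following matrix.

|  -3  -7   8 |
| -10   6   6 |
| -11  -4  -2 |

Expand along column 1:
  + (-3) · |6 6; -4 -2| = (-3)·(-12 − (-24)) = -36
  − (-10) · |-7 8; -4 -2| = −(-10)·(14 − (-32)) = 460
  + (-11) · |-7 8; 6 6| = (-11)·(-42 − 48) = 990
Sum: (-36) + (460) + (990) = 1414

1414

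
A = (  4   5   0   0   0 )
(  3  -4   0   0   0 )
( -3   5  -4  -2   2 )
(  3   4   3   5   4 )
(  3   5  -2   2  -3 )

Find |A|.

A is block lower-triangular with a 2×2 block and a 3×3 block on the diagonal, so its determinant equals the product of the determinants of the diagonal blocks.
det of the 2×2 block = -31
det of the 3×3 block = 122
det = (-31)·(122) = -3782

det(A) = -3782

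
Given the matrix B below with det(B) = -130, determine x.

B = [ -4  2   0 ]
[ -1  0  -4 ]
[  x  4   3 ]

Expanding along the column containing x, det(B) is linear in x: det(B) = (-8)·x + (-58).
Set (-8)·x + (-58) = -130  ⇒  (-8)·x = -72  ⇒  x = 9.

x = 9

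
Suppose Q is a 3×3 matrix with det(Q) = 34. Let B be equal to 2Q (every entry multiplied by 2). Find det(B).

For a 3×3 matrix, det(2Q) = 2^3·det(Q) = 8·det(Q).
det(B) = (8)·(34) = 272

272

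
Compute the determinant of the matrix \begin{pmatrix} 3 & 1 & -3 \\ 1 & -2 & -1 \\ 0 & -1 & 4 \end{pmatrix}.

Expand along row 3:
  − (-1) · |3 -3; 1 -1| = −(-1)·(-3 − (-3)) = 0
  + 4 · |3 1; 1 -2| = 4·(-6 − 1) = -28
Sum: (0) + (-28) = -28

-28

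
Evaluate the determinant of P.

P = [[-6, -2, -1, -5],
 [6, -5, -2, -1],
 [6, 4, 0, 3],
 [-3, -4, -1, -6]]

195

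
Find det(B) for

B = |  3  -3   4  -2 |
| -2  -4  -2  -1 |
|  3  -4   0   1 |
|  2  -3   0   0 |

|B| = -42

Expand along row 4 (it has 2 zeros):
  − (2) · M_41   where M_41 = det([-3 4 -2; -4 -2 -1; -4 0 1]) = 54
  + (-3) · M_42   where M_42 = det([3 4 -2; -2 -2 -1; 3 0 1]) = -22
det = (-1)·(2)·(54) + (+1)·(-3)·(-22) = -42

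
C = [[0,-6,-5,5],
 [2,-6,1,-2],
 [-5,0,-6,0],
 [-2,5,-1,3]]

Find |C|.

Expand along row 3 (it has 2 zeros):
  + (-5) · M_31   where M_31 = det([-6 -5 5; -6 1 -2; 5 -1 3]) = -41
  + (-6) · M_33   where M_33 = det([0 -6 5; 2 -6 -2; -2 5 3]) = 2
det = (+1)·(-5)·(-41) + (+1)·(-6)·(2) = 193

|C| = 193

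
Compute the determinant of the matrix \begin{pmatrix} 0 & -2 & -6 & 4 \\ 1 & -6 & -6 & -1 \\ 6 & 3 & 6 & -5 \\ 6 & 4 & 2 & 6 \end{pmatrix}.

The determinant is -844.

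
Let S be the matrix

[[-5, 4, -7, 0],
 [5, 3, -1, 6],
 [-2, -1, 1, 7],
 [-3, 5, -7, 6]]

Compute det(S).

Expand along row 1 (it has 1 zero):
  + (-5) · M_11   where M_11 = det([3 -1 6; -1 1 7; 5 -7 6]) = 136
  − (4) · M_12   where M_12 = det([5 -1 6; -2 1 7; -3 -7 6]) = 386
  + (-7) · M_13   where M_13 = det([5 3 6; -2 -1 7; -3 5 6]) = -310
det = (+1)·(-5)·(136) + (-1)·(4)·(386) + (+1)·(-7)·(-310) = -54

det(S) = -54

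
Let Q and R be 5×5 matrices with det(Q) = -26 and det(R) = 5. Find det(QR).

-130

det(QR) = det(Q)·det(R) = (-26)·(5) = -130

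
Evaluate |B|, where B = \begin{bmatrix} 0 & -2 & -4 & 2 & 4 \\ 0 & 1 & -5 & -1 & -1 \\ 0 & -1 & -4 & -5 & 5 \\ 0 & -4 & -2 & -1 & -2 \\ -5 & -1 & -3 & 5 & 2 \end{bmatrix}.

Expand along column 1 (it has 4 zeros):
  + (-5) · M_51   where M_51 = det([-2 -4 2 4; 1 -5 -1 -1; -1 -4 -5 5; -4 -2 -1 -2]) = 958
det = (+1)·(-5)·(958) = -4790

The determinant is -4790.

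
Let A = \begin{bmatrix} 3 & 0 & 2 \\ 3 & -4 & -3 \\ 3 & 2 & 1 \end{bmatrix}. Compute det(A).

Expand along row 1:
  + 3 · |-4 -3; 2 1| = 3·(-4 − (-6)) = 6
  + 2 · |3 -4; 3 2| = 2·(6 − (-12)) = 36
Sum: (6) + (36) = 42

det(A) = 42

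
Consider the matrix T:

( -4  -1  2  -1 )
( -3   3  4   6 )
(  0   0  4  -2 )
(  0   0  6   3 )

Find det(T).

-360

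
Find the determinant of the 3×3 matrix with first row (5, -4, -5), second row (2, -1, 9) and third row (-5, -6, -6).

517

Expand along column 1:
  + 5 · |-1 9; -6 -6| = 5·(6 − (-54)) = 300
  − 2 · |-4 -5; -6 -6| = −2·(24 − 30) = 12
  + (-5) · |-4 -5; -1 9| = (-5)·(-36 − 5) = 205
Sum: (300) + (12) + (205) = 517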